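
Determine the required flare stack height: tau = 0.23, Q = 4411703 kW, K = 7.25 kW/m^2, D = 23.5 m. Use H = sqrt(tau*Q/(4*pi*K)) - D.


tau*Q/(4*pi*K) = 0.23 * 4411703 / (4 * pi * 7.25) = 11137.5
sqrt(11137.5) = 105.534
H = 105.534 - 23.5 = 82.03

82.03 m


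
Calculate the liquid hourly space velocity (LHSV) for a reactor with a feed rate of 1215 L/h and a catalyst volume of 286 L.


LHSV = volumetric feed rate / catalyst volume
= 1215 L/h / 286 L
= 4.248 h^-1

4.248 h^-1


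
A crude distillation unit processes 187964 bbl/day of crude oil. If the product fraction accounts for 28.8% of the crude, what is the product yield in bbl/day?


Crude throughput = 187964 bbl/day
Fraction yield = 28.8%
yield = throughput * fraction / 100
yield = 187964 * 28.8 / 100 = 54133.632

54133.632 bbl/day


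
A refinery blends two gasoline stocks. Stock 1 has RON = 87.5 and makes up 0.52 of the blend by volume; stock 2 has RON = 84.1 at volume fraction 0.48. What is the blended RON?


Linear blending: RON_blend = sum(vi * RONi)
Contribution 1: 0.52 * 87.5 = 45.5
Contribution 2: 0.48 * 84.1 = 40.368
RON_blend = 45.5 + 40.368 = 85.868

85.868


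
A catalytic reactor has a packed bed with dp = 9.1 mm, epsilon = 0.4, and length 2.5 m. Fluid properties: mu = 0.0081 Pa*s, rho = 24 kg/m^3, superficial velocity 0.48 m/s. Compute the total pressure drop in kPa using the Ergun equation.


dp = 9.1 mm = 0.0091 m
Viscous term = 150*0.0081*0.48*(1-0.4)^2 / (0.0091^2*0.4^3) = 39614.8
Inertial term = 1.75*24*0.48^2*(1-0.4) / (0.0091*0.4^3) = 9969.23
dP/L = 39614.8 + 9969.23 = 49584 Pa/m
dP = 49584 * 2.5 / 1000 = 124.0 kPa

124.0 kPa


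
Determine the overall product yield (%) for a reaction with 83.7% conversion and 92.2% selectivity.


Overall yield = conversion (%) * selectivity (%) / 100
Conversion = 83.7%, Selectivity = 92.2%
Y = 83.7 * 92.2 / 100
= 77.1714 %

77.1714 %


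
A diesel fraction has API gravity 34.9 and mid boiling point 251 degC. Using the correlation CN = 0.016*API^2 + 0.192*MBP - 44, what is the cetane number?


CN = 0.016 * 34.9^2 + 0.192 * 251 - 44
CN = 19.48816 + 48.192 - 44 = 23.68016

23.68016


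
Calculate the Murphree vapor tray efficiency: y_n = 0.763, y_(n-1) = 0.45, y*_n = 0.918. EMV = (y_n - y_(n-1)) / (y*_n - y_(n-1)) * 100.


Murphree vapor efficiency: EMV = (y_n - y_(n-1)) / (y*_n - y_(n-1)) * 100
EMV = (0.763 - 0.45) / (0.918 - 0.45) * 100 = 0.313 / 0.468 * 100 = 66.88

66.88 %


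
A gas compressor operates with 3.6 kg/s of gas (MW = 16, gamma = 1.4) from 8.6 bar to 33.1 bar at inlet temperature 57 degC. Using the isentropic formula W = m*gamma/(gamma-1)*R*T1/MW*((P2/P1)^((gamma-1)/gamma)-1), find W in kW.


Isentropic work: W = m*(gamma/(gamma-1))*(R*T1/MW)*((P2/P1)^((gamma-1)/gamma) - 1)
T1 = 57 + 273.15 = 330.15 K
Pressure ratio = 33.1 / 8.6 = 3.84884
Exponent = (1.4 - 1)/1.4 = 0.285714
(P2/P1)^exp - 1 = 3.84884^0.285714 - 1 = 0.469728
W = 3.6 * 1.4 / 0.4 * 8.314 * 330.15 / 16 * 0.469728 = 1015

1015 kW


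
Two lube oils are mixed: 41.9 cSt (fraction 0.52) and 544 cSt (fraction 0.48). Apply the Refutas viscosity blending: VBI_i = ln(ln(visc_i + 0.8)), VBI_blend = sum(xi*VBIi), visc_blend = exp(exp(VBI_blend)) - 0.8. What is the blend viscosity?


Refutas method: VBN_i = 14.534*ln(ln(visc_i + 0.8)) + 10.975, blended linearly by mass fraction; since VBN is linear in VBI_i = ln(ln(visc_i + 0.8)) and the fractions sum to 1, blend VBI directly: visc = exp(exp(VBI_blend)) - 0.8
VBI_1 = ln(ln(41.9 + 0.8)) = 1.32287
VBI_2 = ln(ln(544 + 0.8)) = 1.84062
VBI_blend = 0.52 * 1.32287 + 0.48 * 1.84062 = 1.57139
visc_blend = exp(exp(1.57139)) - 0.8 = 122.3

122.3 cSt


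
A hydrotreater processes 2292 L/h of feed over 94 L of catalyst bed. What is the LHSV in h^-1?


LHSV = volumetric feed rate / catalyst volume
= 2292 L/h / 94 L
= 24.38 h^-1

24.38 h^-1


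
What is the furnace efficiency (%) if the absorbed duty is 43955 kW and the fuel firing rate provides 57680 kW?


Furnace efficiency = Q_absorbed / Q_fuel * 100
= 43955 / 57680 * 100 = 76.20

76.20 %


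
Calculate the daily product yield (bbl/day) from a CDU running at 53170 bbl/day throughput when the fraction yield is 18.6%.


Crude throughput = 53170 bbl/day
Fraction yield = 18.6%
yield = throughput * fraction / 100
yield = 53170 * 18.6 / 100 = 9889.62

9889.62 bbl/day


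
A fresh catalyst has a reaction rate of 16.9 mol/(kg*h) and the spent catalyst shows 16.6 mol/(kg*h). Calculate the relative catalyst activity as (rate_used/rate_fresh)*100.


Activity (%) = (rate_used / rate_fresh) * 100
rate_used = 16.6, rate_fresh = 16.9
= (16.6 / 16.9) * 100
= 0.9822 * 100 = 98.22

98.22 %


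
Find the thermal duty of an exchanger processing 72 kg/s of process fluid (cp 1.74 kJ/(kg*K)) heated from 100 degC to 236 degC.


Q = m_dot * cp * delta_T
delta_T = 236 - 100 = 136 K
Q = 72 * 1.74 * 136
= 125.28 * 136
= 17038.08 kW

17038.08 kW


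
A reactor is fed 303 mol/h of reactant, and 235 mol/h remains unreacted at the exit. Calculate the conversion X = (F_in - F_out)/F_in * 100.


X = (F_in - F_out) / F_in * 100
Moles reacted = 303 - 235 = 68
X = 68 / 303 * 100
= 0.2244 * 100
= 22.44 %

22.44 %


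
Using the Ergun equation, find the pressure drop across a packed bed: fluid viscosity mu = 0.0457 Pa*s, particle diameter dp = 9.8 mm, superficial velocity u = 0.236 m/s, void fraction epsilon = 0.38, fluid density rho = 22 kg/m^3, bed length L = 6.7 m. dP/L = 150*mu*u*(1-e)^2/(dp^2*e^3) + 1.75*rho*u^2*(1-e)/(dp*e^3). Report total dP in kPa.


dp = 9.8 mm = 0.0098 m
Viscous term = 150*0.0457*0.236*(1-0.38)^2 / (0.0098^2*0.38^3) = 118005
Inertial term = 1.75*22*0.236^2*(1-0.38) / (0.0098*0.38^3) = 2472.29
dP/L = 118005 + 2472.29 = 120477 Pa/m
dP = 120477 * 6.7 / 1000 = 807.2 kPa

807.2 kPa


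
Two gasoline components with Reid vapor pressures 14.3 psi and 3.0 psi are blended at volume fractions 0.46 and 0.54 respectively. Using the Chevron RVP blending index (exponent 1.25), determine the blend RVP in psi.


Chevron index: RVP_blend = (sum xi*RVPi^1.25)^(1/1.25)
RVP^1.25 terms: 0.46 * 14.3^1.25 + 0.54 * 3.0^1.25 = 14.9237
RVP_blend = 14.9237^(1/1.25) = 8.692

8.692 psi


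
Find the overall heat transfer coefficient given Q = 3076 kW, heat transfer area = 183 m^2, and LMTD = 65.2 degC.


From Q = U*A*LMTD, U = Q / (A * LMTD)
U = 3076 / (183 * 65.2) = 3076 / 11931.6 = 0.2578

0.2578 kW/(m^2*K)


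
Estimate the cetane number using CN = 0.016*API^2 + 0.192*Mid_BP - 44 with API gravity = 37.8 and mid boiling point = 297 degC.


CN = 0.016 * 37.8^2 + 0.192 * 297 - 44
CN = 22.86144 + 57.024 - 44 = 35.88544

35.88544


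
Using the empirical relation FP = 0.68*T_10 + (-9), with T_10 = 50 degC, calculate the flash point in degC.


FP = 0.68 * 50 + (-9) = 25

25 degC


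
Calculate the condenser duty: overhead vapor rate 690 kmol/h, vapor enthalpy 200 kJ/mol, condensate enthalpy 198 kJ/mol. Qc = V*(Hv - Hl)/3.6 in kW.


Qc = 690 * (200 - 198) / 3.6 = 690 * 2 / 3.6 = 383.3

383.3 kW


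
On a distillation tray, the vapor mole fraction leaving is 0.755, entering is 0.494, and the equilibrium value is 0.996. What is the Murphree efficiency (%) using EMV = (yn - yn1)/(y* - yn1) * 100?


Murphree vapor efficiency: EMV = (y_n - y_(n-1)) / (y*_n - y_(n-1)) * 100
EMV = (0.755 - 0.494) / (0.996 - 0.494) * 100 = 0.261 / 0.502 * 100 = 51.99

51.99 %


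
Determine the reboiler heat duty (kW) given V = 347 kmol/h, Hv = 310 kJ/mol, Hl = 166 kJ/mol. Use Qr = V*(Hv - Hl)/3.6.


Qr = 347 * (310 - 166) / 3.6 = 347 * 144 / 3.6 = 13880

13880 kW


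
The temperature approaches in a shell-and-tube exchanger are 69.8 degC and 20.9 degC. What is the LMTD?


LMTD = (dT1 - dT2) / ln(dT1/dT2)
= (69.8 - 20.9) / ln(69.8 / 20.9) = 48.9 / 1.20588 = 40.55

40.55 degC


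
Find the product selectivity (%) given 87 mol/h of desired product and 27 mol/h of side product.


Selectivity = desired / (desired + undesired) * 100
Total products = 87 + 27 = 114 mol/h
S = 87 / 114 * 100
= 0.7632 * 100
= 76.32 %

76.32 %


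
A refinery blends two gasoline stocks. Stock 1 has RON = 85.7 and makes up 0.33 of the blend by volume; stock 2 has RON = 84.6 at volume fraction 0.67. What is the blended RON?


Linear blending: RON_blend = sum(vi * RONi)
Contribution 1: 0.33 * 85.7 = 28.281
Contribution 2: 0.67 * 84.6 = 56.682
RON_blend = 28.281 + 56.682 = 84.963

84.963


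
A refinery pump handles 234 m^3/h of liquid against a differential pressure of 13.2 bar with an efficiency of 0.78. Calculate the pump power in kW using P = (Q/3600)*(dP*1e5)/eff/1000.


Q = 234 / 3600 = 0.065 m^3/s
P = 0.065 * (13.2 * 1e5) / 0.78 / 1000 = 110.0

110.0 kW


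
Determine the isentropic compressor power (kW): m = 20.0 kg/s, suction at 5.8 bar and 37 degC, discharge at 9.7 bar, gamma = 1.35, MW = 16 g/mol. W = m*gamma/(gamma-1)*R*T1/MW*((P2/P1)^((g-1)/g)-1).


Isentropic work: W = m*(gamma/(gamma-1))*(R*T1/MW)*((P2/P1)^((gamma-1)/gamma) - 1)
T1 = 37 + 273.15 = 310.15 K
Pressure ratio = 9.7 / 5.8 = 1.67241
Exponent = (1.35 - 1)/1.35 = 0.259259
(P2/P1)^exp - 1 = 1.67241^0.259259 - 1 = 0.142625
W = 20.0 * 1.35 / 0.35 * 8.314 * 310.15 / 16 * 0.142625 = 1773

1773 kW


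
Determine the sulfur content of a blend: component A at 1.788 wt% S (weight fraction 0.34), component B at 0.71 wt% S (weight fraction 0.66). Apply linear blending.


Linear sulfur blending: S_blend = x1*S1 + x2*S2
Contribution 1: 0.34 * 1.788 = 0.60792 wt%
Contribution 2: 0.66 * 0.71 = 0.4686 wt%
S_blend = 0.60792 + 0.4686 = 1.07652

1.07652 wt%


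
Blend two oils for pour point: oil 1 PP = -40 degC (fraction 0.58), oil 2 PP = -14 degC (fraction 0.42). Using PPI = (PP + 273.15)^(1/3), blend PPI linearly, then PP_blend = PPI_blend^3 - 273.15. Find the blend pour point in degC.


PPI_1 = (-40 + 273.15)^(1/3) = 6.15477
PPI_2 = (-14 + 273.15)^(1/3) = 6.375541
PPI_blend = 0.58 * 6.15477 + 0.42 * 6.375541 = 6.247494
PP_blend = 6.247494^3 - 273.15 = 243.8471 - 273.15 = -29.3

-29.3 degC


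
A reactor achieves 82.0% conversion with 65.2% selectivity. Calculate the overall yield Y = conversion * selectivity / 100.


Overall yield = conversion (%) * selectivity (%) / 100
Conversion = 82.0%, Selectivity = 65.2%
Y = 82.0 * 65.2 / 100
= 53.464 %

53.464 %


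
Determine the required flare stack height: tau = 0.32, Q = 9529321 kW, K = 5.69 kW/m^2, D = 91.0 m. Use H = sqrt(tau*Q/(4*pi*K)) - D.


tau*Q/(4*pi*K) = 0.32 * 9529321 / (4 * pi * 5.69) = 42647.1
sqrt(42647.1) = 206.512
H = 206.512 - 91.0 = 115.5

115.5 m


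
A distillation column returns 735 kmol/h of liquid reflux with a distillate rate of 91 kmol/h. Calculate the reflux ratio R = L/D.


Reflux ratio definition: R = L / D (liquid returned / distillate withdrawn)
L = 735 kmol/h, D = 91 kmol/h
R = 735 / 91 = 8.077

8.077


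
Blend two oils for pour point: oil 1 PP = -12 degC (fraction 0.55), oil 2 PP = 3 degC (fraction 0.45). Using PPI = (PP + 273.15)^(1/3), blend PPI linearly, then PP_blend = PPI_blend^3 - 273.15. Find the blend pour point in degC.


PPI_1 = (-12 + 273.15)^(1/3) = 6.391901
PPI_2 = (3 + 273.15)^(1/3) = 6.512009
PPI_blend = 0.55 * 6.391901 + 0.45 * 6.512009 = 6.44595
PP_blend = 6.44595^3 - 273.15 = 267.831 - 273.15 = -5.32

-5.32 degC


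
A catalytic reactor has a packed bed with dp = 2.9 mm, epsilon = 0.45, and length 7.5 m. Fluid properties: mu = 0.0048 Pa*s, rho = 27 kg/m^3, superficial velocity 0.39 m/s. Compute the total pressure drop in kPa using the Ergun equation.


dp = 2.9 mm = 0.0029 m
Viscous term = 150*0.0048*0.39*(1-0.45)^2 / (0.0029^2*0.45^3) = 110838
Inertial term = 1.75*27*0.39^2*(1-0.45) / (0.0029*0.45^3) = 14957.5
dP/L = 110838 + 14957.5 = 125796 Pa/m
dP = 125796 * 7.5 / 1000 = 943.5 kPa

943.5 kPa


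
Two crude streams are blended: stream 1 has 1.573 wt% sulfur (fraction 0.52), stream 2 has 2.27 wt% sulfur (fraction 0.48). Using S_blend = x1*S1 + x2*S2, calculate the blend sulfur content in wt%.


Linear sulfur blending: S_blend = x1*S1 + x2*S2
Contribution 1: 0.52 * 1.573 = 0.81796 wt%
Contribution 2: 0.48 * 2.27 = 1.0896 wt%
S_blend = 0.81796 + 1.0896 = 1.90756

1.90756 wt%


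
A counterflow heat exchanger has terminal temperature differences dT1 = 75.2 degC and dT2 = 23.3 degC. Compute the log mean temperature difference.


LMTD = (dT1 - dT2) / ln(dT1/dT2)
= (75.2 - 23.3) / ln(75.2 / 23.3) = 51.9 / 1.1717 = 44.29

44.29 degC


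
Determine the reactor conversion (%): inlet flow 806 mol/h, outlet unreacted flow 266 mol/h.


X = (F_in - F_out) / F_in * 100
Moles reacted = 806 - 266 = 540
X = 540 / 806 * 100
= 0.6700 * 100
= 67.00 %

67.00 %


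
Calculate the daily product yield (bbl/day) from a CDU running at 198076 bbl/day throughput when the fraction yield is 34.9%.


Crude throughput = 198076 bbl/day
Fraction yield = 34.9%
yield = throughput * fraction / 100
yield = 198076 * 34.9 / 100 = 69128.524

69128.524 bbl/day


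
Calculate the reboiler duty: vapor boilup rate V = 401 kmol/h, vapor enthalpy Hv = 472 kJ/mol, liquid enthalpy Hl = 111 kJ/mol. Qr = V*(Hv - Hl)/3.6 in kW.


Qr = 401 * (472 - 111) / 3.6 = 401 * 361 / 3.6 = 40210

40210 kW


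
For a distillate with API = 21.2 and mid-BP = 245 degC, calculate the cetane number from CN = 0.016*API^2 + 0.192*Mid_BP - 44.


CN = 0.016 * 21.2^2 + 0.192 * 245 - 44
CN = 7.19104 + 47.04 - 44 = 10.23104

10.23104


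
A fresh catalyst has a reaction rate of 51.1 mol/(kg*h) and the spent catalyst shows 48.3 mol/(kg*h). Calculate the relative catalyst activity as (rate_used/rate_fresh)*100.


Activity (%) = (rate_used / rate_fresh) * 100
rate_used = 48.3, rate_fresh = 51.1
= (48.3 / 51.1) * 100
= 0.9452 * 100 = 94.52

94.52 %


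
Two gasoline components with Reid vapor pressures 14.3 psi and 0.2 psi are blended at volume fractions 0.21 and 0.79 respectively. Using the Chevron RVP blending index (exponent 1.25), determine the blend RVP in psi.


Chevron index: RVP_blend = (sum xi*RVPi^1.25)^(1/1.25)
RVP^1.25 terms: 0.21 * 14.3^1.25 + 0.79 * 0.2^1.25 = 5.94534
RVP_blend = 5.94534^(1/1.25) = 4.162

4.162 psi


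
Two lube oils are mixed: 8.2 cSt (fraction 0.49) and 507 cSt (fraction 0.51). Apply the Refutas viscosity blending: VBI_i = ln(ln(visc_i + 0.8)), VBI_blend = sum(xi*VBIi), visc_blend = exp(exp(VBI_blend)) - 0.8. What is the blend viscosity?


Refutas method: VBN_i = 14.534*ln(ln(visc_i + 0.8)) + 10.975, blended linearly by mass fraction; since VBN is linear in VBI_i = ln(ln(visc_i + 0.8)) and the fractions sum to 1, blend VBI directly: visc = exp(exp(VBI_blend)) - 0.8
VBI_1 = ln(ln(8.2 + 0.8)) = 0.787195
VBI_2 = ln(ln(507 + 0.8)) = 1.82939
VBI_blend = 0.49 * 0.787195 + 0.51 * 1.82939 = 1.31871
visc_blend = exp(exp(1.31871)) - 0.8 = 41.24

41.24 cSt


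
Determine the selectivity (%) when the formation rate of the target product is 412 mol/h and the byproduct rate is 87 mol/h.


Selectivity = desired / (desired + undesired) * 100
Total products = 412 + 87 = 499 mol/h
S = 412 / 499 * 100
= 0.8257 * 100
= 82.57 %

82.57 %


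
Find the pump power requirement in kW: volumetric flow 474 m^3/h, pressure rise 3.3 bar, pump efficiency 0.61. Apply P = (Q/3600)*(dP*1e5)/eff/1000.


Q = 474 / 3600 = 0.131667 m^3/s
P = 0.131667 * (3.3 * 1e5) / 0.61 / 1000 = 71.23

71.23 kW


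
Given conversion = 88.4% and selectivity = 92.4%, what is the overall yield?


Overall yield = conversion (%) * selectivity (%) / 100
Conversion = 88.4%, Selectivity = 92.4%
Y = 88.4 * 92.4 / 100
= 81.6816 %

81.6816 %


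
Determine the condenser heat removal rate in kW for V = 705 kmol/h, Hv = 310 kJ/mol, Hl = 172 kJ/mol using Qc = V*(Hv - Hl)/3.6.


Qc = 705 * (310 - 172) / 3.6 = 705 * 138 / 3.6 = 27020

27020 kW


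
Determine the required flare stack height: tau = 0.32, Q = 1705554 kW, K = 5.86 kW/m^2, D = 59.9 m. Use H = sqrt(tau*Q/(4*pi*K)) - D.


tau*Q/(4*pi*K) = 0.32 * 1705554 / (4 * pi * 5.86) = 7411.53
sqrt(7411.53) = 86.0902
H = 86.0902 - 59.9 = 26.19

26.19 m


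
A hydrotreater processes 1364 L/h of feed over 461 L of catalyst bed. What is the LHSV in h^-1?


LHSV = volumetric feed rate / catalyst volume
= 1364 L/h / 461 L
= 2.959 h^-1

2.959 h^-1


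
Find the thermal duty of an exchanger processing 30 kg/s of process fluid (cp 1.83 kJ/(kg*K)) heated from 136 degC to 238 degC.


Q = m_dot * cp * delta_T
delta_T = 238 - 136 = 102 K
Q = 30 * 1.83 * 102
= 54.9 * 102
= 5599.8 kW

5599.8 kW


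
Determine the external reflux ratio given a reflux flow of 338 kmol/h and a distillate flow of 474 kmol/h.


Reflux ratio definition: R = L / D (liquid returned / distillate withdrawn)
L = 338 kmol/h, D = 474 kmol/h
R = 338 / 474 = 0.7131

0.7131


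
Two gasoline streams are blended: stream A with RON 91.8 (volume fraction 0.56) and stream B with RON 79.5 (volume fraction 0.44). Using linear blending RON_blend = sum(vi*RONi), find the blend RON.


Linear blending: RON_blend = sum(vi * RONi)
Contribution 1: 0.56 * 91.8 = 51.408
Contribution 2: 0.44 * 79.5 = 34.98
RON_blend = 51.408 + 34.98 = 86.388

86.388


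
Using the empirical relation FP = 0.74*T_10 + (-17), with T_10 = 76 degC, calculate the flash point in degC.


FP = 0.74 * 76 + (-17) = 39.24

39.24 degC


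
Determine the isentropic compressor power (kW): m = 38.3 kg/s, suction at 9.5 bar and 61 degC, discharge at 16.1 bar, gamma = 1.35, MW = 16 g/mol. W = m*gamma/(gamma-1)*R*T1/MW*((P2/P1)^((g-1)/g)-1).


Isentropic work: W = m*(gamma/(gamma-1))*(R*T1/MW)*((P2/P1)^((gamma-1)/gamma) - 1)
T1 = 61 + 273.15 = 334.15 K
Pressure ratio = 16.1 / 9.5 = 1.69474
Exponent = (1.35 - 1)/1.35 = 0.259259
(P2/P1)^exp - 1 = 1.69474^0.259259 - 1 = 0.146561
W = 38.3 * 1.35 / 0.35 * 8.314 * 334.15 / 16 * 0.146561 = 3759

3759 kW


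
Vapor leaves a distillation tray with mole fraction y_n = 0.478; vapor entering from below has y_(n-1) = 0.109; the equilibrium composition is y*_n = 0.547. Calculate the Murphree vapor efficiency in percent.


Murphree vapor efficiency: EMV = (y_n - y_(n-1)) / (y*_n - y_(n-1)) * 100
EMV = (0.478 - 0.109) / (0.547 - 0.109) * 100 = 0.369 / 0.438 * 100 = 84.25

84.25 %


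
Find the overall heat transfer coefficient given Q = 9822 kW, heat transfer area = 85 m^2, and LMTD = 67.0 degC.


From Q = U*A*LMTD, U = Q / (A * LMTD)
U = 9822 / (85 * 67.0) = 9822 / 5695 = 1.725

1.725 kW/(m^2*K)


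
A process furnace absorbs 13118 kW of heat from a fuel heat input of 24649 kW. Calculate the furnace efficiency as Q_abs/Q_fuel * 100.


Furnace efficiency = Q_absorbed / Q_fuel * 100
= 13118 / 24649 * 100 = 53.22

53.22 %


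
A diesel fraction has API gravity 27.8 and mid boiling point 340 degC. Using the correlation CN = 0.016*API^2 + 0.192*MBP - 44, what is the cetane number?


CN = 0.016 * 27.8^2 + 0.192 * 340 - 44
CN = 12.36544 + 65.28 - 44 = 33.64544

33.64544


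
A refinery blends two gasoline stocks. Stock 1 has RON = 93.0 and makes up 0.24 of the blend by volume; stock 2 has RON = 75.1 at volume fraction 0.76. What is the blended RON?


Linear blending: RON_blend = sum(vi * RONi)
Contribution 1: 0.24 * 93.0 = 22.32
Contribution 2: 0.76 * 75.1 = 57.076
RON_blend = 22.32 + 57.076 = 79.396

79.396


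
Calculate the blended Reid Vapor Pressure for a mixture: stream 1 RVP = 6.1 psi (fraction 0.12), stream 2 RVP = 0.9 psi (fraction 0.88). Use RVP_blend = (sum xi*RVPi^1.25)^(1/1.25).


Chevron index: RVP_blend = (sum xi*RVPi^1.25)^(1/1.25)
RVP^1.25 terms: 0.12 * 6.1^1.25 + 0.88 * 0.9^1.25 = 1.9218
RVP_blend = 1.9218^(1/1.25) = 1.686

1.686 psi


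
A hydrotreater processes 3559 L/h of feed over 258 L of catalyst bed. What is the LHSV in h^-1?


LHSV = volumetric feed rate / catalyst volume
= 3559 L/h / 258 L
= 13.79 h^-1

13.79 h^-1


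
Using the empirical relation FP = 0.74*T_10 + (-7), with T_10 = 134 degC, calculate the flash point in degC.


FP = 0.74 * 134 + (-7) = 92.16

92.16 degC


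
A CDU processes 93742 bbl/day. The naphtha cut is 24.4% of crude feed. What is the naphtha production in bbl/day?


Crude throughput = 93742 bbl/day
Fraction yield = 24.4%
yield = throughput * fraction / 100
yield = 93742 * 24.4 / 100 = 22873.048

22873.048 bbl/day


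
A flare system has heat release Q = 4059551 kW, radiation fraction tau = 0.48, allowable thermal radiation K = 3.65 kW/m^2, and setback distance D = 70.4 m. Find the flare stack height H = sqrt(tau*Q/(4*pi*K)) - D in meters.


tau*Q/(4*pi*K) = 0.48 * 4059551 / (4 * pi * 3.65) = 42483.1
sqrt(42483.1) = 206.114
H = 206.114 - 70.4 = 135.7

135.7 m


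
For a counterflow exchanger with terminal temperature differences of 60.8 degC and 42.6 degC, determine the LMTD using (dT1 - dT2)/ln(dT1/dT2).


LMTD = (dT1 - dT2) / ln(dT1/dT2)
= (60.8 - 42.6) / ln(60.8 / 42.6) = 18.2 / 0.355736 = 51.16

51.16 degC


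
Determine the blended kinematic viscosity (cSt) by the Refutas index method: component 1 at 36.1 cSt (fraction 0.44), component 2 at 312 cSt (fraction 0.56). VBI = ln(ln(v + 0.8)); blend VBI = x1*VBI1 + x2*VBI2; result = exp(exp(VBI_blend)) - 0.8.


Refutas method: VBN_i = 14.534*ln(ln(visc_i + 0.8)) + 10.975, blended linearly by mass fraction; since VBN is linear in VBI_i = ln(ln(visc_i + 0.8)) and the fractions sum to 1, blend VBI directly: visc = exp(exp(VBI_blend)) - 0.8
VBI_1 = ln(ln(36.1 + 0.8)) = 1.28321
VBI_2 = ln(ln(312 + 0.8)) = 1.74843
VBI_blend = 0.44 * 1.28321 + 0.56 * 1.74843 = 1.54373
visc_blend = exp(exp(1.54373)) - 0.8 = 107.2

107.2 cSt


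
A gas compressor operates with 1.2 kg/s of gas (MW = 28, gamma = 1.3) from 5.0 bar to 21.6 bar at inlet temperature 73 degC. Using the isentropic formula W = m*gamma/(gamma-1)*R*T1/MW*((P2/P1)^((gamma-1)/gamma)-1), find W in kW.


Isentropic work: W = m*(gamma/(gamma-1))*(R*T1/MW)*((P2/P1)^((gamma-1)/gamma) - 1)
T1 = 73 + 273.15 = 346.15 K
Pressure ratio = 21.6 / 5.0 = 4.32
Exponent = (1.3 - 1)/1.3 = 0.230769
(P2/P1)^exp - 1 = 4.32^0.230769 - 1 = 0.401683
W = 1.2 * 1.3 / 0.3 * 8.314 * 346.15 / 28 * 0.401683 = 214.7

214.7 kW


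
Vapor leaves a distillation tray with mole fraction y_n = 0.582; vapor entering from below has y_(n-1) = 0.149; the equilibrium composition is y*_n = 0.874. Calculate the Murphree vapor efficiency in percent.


Murphree vapor efficiency: EMV = (y_n - y_(n-1)) / (y*_n - y_(n-1)) * 100
EMV = (0.582 - 0.149) / (0.874 - 0.149) * 100 = 0.433 / 0.725 * 100 = 59.72

59.72 %


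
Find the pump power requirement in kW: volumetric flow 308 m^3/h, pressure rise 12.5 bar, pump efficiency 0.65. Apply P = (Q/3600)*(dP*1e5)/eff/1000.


Q = 308 / 3600 = 0.0855556 m^3/s
P = 0.0855556 * (12.5 * 1e5) / 0.65 / 1000 = 164.5

164.5 kW


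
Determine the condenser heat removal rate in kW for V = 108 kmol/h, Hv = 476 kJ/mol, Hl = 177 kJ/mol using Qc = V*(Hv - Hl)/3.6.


Qc = 108 * (476 - 177) / 3.6 = 108 * 299 / 3.6 = 8970

8970 kW


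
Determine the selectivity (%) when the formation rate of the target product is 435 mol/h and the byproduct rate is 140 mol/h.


Selectivity = desired / (desired + undesired) * 100
Total products = 435 + 140 = 575 mol/h
S = 435 / 575 * 100
= 0.7565 * 100
= 75.65 %

75.65 %


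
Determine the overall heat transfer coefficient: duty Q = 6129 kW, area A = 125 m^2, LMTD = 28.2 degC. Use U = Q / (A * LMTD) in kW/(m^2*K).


From Q = U*A*LMTD, U = Q / (A * LMTD)
U = 6129 / (125 * 28.2) = 6129 / 3525 = 1.739

1.739 kW/(m^2*K)


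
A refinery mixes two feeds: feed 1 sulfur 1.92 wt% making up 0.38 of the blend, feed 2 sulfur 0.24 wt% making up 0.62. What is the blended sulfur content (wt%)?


Linear sulfur blending: S_blend = x1*S1 + x2*S2
Contribution 1: 0.38 * 1.92 = 0.7296 wt%
Contribution 2: 0.62 * 0.24 = 0.1488 wt%
S_blend = 0.7296 + 0.1488 = 0.8784

0.8784 wt%


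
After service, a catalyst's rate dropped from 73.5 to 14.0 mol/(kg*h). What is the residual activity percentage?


Activity (%) = (rate_used / rate_fresh) * 100
rate_used = 14.0, rate_fresh = 73.5
= (14.0 / 73.5) * 100
= 0.1905 * 100 = 19.05

19.05 %


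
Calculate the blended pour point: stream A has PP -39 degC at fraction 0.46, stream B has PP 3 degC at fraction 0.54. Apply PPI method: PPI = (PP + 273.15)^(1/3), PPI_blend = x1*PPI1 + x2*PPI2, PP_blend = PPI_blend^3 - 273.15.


PPI_1 = (-39 + 273.15)^(1/3) = 6.163557
PPI_2 = (3 + 273.15)^(1/3) = 6.512009
PPI_blend = 0.46 * 6.163557 + 0.54 * 6.512009 = 6.351721
PP_blend = 6.351721^3 - 273.15 = 256.2561 - 273.15 = -16.89

-16.89 degC


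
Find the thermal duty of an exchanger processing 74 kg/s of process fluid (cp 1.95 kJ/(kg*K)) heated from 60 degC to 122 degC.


Q = m_dot * cp * delta_T
delta_T = 122 - 60 = 62 K
Q = 74 * 1.95 * 62
= 144.3 * 62
= 8946.6 kW

8946.6 kW


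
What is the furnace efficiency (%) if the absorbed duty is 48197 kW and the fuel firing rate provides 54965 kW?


Furnace efficiency = Q_absorbed / Q_fuel * 100
= 48197 / 54965 * 100 = 87.69

87.69 %


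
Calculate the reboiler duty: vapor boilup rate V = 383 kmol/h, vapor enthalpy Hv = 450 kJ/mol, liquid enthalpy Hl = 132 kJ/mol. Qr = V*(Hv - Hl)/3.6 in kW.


Qr = 383 * (450 - 132) / 3.6 = 383 * 318 / 3.6 = 33830

33830 kW


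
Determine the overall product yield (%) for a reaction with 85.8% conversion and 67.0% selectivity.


Overall yield = conversion (%) * selectivity (%) / 100
Conversion = 85.8%, Selectivity = 67.0%
Y = 85.8 * 67.0 / 100
= 57.486 %

57.486 %


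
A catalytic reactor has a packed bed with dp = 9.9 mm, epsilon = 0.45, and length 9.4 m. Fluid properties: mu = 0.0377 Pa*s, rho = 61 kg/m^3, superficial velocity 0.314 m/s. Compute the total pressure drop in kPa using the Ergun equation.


dp = 9.9 mm = 0.0099 m
Viscous term = 150*0.0377*0.314*(1-0.45)^2 / (0.0099^2*0.45^3) = 60142.3
Inertial term = 1.75*61*0.314^2*(1-0.45) / (0.0099*0.45^3) = 6416.78
dP/L = 60142.3 + 6416.78 = 66559.1 Pa/m
dP = 66559.1 * 9.4 / 1000 = 625.7 kPa

625.7 kPa


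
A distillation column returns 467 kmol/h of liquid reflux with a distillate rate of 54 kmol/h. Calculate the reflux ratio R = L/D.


Reflux ratio definition: R = L / D (liquid returned / distillate withdrawn)
L = 467 kmol/h, D = 54 kmol/h
R = 467 / 54 = 8.648

8.648


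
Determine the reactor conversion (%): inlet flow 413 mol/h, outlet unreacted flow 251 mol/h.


X = (F_in - F_out) / F_in * 100
Moles reacted = 413 - 251 = 162
X = 162 / 413 * 100
= 0.3923 * 100
= 39.23 %

39.23 %


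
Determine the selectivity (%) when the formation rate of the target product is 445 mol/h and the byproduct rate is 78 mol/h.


Selectivity = desired / (desired + undesired) * 100
Total products = 445 + 78 = 523 mol/h
S = 445 / 523 * 100
= 0.8509 * 100
= 85.09 %

85.09 %


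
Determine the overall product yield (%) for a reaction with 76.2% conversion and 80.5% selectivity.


Overall yield = conversion (%) * selectivity (%) / 100
Conversion = 76.2%, Selectivity = 80.5%
Y = 76.2 * 80.5 / 100
= 61.341 %

61.341 %


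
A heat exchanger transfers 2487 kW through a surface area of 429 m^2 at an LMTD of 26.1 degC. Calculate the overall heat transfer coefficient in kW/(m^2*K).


From Q = U*A*LMTD, U = Q / (A * LMTD)
U = 2487 / (429 * 26.1) = 2487 / 11196.9 = 0.2221

0.2221 kW/(m^2*K)


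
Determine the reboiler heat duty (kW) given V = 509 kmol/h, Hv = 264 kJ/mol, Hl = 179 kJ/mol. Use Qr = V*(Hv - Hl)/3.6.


Qr = 509 * (264 - 179) / 3.6 = 509 * 85 / 3.6 = 12020

12020 kW


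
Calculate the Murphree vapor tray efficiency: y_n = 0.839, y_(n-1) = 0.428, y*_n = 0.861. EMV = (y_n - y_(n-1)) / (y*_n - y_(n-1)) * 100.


Murphree vapor efficiency: EMV = (y_n - y_(n-1)) / (y*_n - y_(n-1)) * 100
EMV = (0.839 - 0.428) / (0.861 - 0.428) * 100 = 0.411 / 0.433 * 100 = 94.92

94.92 %


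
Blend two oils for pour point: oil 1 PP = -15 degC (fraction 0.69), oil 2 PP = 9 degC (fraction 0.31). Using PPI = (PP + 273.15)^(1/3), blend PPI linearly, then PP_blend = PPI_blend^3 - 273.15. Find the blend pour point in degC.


PPI_1 = (-15 + 273.15)^(1/3) = 6.36733
PPI_2 = (9 + 273.15)^(1/3) = 6.558835
PPI_blend = 0.69 * 6.36733 + 0.31 * 6.558835 = 6.426697
PP_blend = 6.426697^3 - 273.15 = 265.4382 - 273.15 = -7.71

-7.71 degC


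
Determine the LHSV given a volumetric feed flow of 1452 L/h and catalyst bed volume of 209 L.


LHSV = volumetric feed rate / catalyst volume
= 1452 L/h / 209 L
= 6.947 h^-1

6.947 h^-1


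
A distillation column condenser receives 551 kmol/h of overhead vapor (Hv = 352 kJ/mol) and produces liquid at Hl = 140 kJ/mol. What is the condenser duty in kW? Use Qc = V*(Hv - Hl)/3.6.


Qc = 551 * (352 - 140) / 3.6 = 551 * 212 / 3.6 = 32450

32450 kW


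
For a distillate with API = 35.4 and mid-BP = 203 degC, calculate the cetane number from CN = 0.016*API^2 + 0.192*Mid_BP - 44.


CN = 0.016 * 35.4^2 + 0.192 * 203 - 44
CN = 20.05056 + 38.976 - 44 = 15.02656

15.02656


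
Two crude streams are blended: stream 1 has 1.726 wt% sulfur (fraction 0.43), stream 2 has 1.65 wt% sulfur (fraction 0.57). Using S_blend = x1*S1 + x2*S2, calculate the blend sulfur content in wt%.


Linear sulfur blending: S_blend = x1*S1 + x2*S2
Contribution 1: 0.43 * 1.726 = 0.74218 wt%
Contribution 2: 0.57 * 1.65 = 0.9405 wt%
S_blend = 0.74218 + 0.9405 = 1.68268

1.68268 wt%


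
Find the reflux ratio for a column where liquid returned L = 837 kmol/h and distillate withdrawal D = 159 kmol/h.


Reflux ratio definition: R = L / D (liquid returned / distillate withdrawn)
L = 837 kmol/h, D = 159 kmol/h
R = 837 / 159 = 5.264

5.264


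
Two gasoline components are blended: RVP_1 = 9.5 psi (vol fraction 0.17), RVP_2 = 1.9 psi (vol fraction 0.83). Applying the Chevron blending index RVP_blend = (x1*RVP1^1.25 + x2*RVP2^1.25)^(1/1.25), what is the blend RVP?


Chevron index: RVP_blend = (sum xi*RVPi^1.25)^(1/1.25)
RVP^1.25 terms: 0.17 * 9.5^1.25 + 0.83 * 1.9^1.25 = 4.68681
RVP_blend = 4.68681^(1/1.25) = 3.441

3.441 psi


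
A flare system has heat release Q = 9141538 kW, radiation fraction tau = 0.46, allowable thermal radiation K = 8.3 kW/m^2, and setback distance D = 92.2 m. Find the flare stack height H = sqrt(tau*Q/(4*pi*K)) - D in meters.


tau*Q/(4*pi*K) = 0.46 * 9141538 / (4 * pi * 8.3) = 40317.1
sqrt(40317.1) = 200.791
H = 200.791 - 92.2 = 108.6

108.6 m


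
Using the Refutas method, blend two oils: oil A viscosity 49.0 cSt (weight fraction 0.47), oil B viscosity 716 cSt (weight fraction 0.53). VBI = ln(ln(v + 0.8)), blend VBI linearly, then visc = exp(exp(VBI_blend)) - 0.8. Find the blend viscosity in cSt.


Refutas method: VBN_i = 14.534*ln(ln(visc_i + 0.8)) + 10.975, blended linearly by mass fraction; since VBN is linear in VBI_i = ln(ln(visc_i + 0.8)) and the fractions sum to 1, blend VBI directly: visc = exp(exp(VBI_blend)) - 0.8
VBI_1 = ln(ln(49.0 + 0.8)) = 1.36303
VBI_2 = ln(ln(716 + 0.8)) = 1.88324
VBI_blend = 0.47 * 1.36303 + 0.53 * 1.88324 = 1.63874
visc_blend = exp(exp(1.63874)) - 0.8 = 171.4

171.4 cSt


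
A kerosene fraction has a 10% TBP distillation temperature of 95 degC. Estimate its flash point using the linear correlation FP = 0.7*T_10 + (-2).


FP = 0.7 * 95 + (-2) = 64.5

64.5 degC


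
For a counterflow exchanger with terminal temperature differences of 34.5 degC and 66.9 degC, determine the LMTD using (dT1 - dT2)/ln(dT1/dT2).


LMTD = (dT1 - dT2) / ln(dT1/dT2)
= (34.5 - 66.9) / ln(34.5 / 66.9) = -32.4 / -0.66224 = 48.92

48.92 degC


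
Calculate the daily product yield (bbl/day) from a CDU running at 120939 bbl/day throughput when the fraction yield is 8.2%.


Crude throughput = 120939 bbl/day
Fraction yield = 8.2%
yield = throughput * fraction / 100
yield = 120939 * 8.2 / 100 = 9916.998

9916.998 bbl/day


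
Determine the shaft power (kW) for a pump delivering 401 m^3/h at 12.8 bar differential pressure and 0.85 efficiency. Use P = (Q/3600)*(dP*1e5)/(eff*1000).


Q = 401 / 3600 = 0.111389 m^3/s
P = 0.111389 * (12.8 * 1e5) / 0.85 / 1000 = 167.7

167.7 kW


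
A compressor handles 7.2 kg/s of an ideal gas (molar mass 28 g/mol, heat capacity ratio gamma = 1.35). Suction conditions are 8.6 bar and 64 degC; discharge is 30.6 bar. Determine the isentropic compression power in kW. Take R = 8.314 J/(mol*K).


Isentropic work: W = m*(gamma/(gamma-1))*(R*T1/MW)*((P2/P1)^((gamma-1)/gamma) - 1)
T1 = 64 + 273.15 = 337.15 K
Pressure ratio = 30.6 / 8.6 = 3.55814
Exponent = (1.35 - 1)/1.35 = 0.259259
(P2/P1)^exp - 1 = 3.55814^0.259259 - 1 = 0.389663
W = 7.2 * 1.35 / 0.35 * 8.314 * 337.15 / 28 * 0.389663 = 1083

1083 kW


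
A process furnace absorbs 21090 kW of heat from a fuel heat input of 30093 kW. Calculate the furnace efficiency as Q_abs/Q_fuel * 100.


Furnace efficiency = Q_absorbed / Q_fuel * 100
= 21090 / 30093 * 100 = 70.08

70.08 %


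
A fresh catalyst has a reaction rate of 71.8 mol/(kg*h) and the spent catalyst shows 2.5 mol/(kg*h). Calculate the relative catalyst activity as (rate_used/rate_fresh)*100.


Activity (%) = (rate_used / rate_fresh) * 100
rate_used = 2.5, rate_fresh = 71.8
= (2.5 / 71.8) * 100
= 0.03482 * 100 = 3.482

3.482 %


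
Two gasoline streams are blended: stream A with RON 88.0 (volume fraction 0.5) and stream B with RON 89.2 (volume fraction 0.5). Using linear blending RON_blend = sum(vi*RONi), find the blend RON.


Linear blending: RON_blend = sum(vi * RONi)
Contribution 1: 0.5 * 88.0 = 44
Contribution 2: 0.5 * 89.2 = 44.6
RON_blend = 44 + 44.6 = 88.6

88.6


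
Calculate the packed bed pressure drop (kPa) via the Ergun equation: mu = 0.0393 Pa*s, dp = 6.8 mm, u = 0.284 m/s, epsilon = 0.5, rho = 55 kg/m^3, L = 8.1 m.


dp = 6.8 mm = 0.0068 m
Viscous term = 150*0.0393*0.284*(1-0.5)^2 / (0.0068^2*0.5^3) = 72412.6
Inertial term = 1.75*55*0.284^2*(1-0.5) / (0.0068*0.5^3) = 4566.55
dP/L = 72412.6 + 4566.55 = 76979.2 Pa/m
dP = 76979.2 * 8.1 / 1000 = 623.5 kPa

623.5 kPa


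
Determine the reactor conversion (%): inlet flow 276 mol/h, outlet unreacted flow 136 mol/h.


X = (F_in - F_out) / F_in * 100
Moles reacted = 276 - 136 = 140
X = 140 / 276 * 100
= 0.5072 * 100
= 50.72 %

50.72 %


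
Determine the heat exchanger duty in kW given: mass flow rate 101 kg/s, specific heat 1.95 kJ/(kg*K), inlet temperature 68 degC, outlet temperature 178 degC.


Q = m_dot * cp * delta_T
delta_T = 178 - 68 = 110 K
Q = 101 * 1.95 * 110
= 196.95 * 110
= 21664.5 kW

21664.5 kW


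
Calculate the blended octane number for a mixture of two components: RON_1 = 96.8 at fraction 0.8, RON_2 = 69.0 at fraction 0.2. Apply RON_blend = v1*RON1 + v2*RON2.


Linear blending: RON_blend = sum(vi * RONi)
Contribution 1: 0.8 * 96.8 = 77.44
Contribution 2: 0.2 * 69.0 = 13.8
RON_blend = 77.44 + 13.8 = 91.24

91.24


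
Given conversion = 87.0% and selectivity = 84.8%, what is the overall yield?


Overall yield = conversion (%) * selectivity (%) / 100
Conversion = 87.0%, Selectivity = 84.8%
Y = 87.0 * 84.8 / 100
= 73.776 %

73.776 %


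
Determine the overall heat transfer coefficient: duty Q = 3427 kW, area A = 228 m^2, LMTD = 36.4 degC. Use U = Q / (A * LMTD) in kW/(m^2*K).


From Q = U*A*LMTD, U = Q / (A * LMTD)
U = 3427 / (228 * 36.4) = 3427 / 8299.2 = 0.4129

0.4129 kW/(m^2*K)


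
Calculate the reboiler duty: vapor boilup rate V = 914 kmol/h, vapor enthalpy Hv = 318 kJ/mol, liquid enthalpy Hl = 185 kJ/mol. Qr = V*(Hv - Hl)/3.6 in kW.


Qr = 914 * (318 - 185) / 3.6 = 914 * 133 / 3.6 = 33770

33770 kW


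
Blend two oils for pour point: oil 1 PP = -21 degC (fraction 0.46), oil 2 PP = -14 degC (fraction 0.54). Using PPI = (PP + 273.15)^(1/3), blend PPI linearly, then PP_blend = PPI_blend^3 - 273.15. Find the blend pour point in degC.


PPI_1 = (-21 + 273.15)^(1/3) = 6.317613
PPI_2 = (-14 + 273.15)^(1/3) = 6.375541
PPI_blend = 0.46 * 6.317613 + 0.54 * 6.375541 = 6.348894
PP_blend = 6.348894^3 - 273.15 = 255.9141 - 273.15 = -17.24

-17.24 degC


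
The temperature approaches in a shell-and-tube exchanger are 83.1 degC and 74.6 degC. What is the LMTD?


LMTD = (dT1 - dT2) / ln(dT1/dT2)
= (83.1 - 74.6) / ln(83.1 / 74.6) = 8.5 / 0.107904 = 78.77

78.77 degC


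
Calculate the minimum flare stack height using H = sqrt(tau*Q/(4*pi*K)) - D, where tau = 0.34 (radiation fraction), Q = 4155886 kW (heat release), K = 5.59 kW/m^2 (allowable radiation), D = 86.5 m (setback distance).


tau*Q/(4*pi*K) = 0.34 * 4155886 / (4 * pi * 5.59) = 20115
sqrt(20115) = 141.827
H = 141.827 - 86.5 = 55.33

55.33 m


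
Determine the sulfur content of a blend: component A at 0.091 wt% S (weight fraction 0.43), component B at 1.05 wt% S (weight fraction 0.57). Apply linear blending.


Linear sulfur blending: S_blend = x1*S1 + x2*S2
Contribution 1: 0.43 * 0.091 = 0.03913 wt%
Contribution 2: 0.57 * 1.05 = 0.5985 wt%
S_blend = 0.03913 + 0.5985 = 0.63763

0.63763 wt%


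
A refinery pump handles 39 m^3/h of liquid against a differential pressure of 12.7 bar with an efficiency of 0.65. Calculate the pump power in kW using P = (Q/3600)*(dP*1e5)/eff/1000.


Q = 39 / 3600 = 0.0108333 m^3/s
P = 0.0108333 * (12.7 * 1e5) / 0.65 / 1000 = 21.17

21.17 kW


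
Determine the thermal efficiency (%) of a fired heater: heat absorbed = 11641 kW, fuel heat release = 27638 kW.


Furnace efficiency = Q_absorbed / Q_fuel * 100
= 11641 / 27638 * 100 = 42.12

42.12 %


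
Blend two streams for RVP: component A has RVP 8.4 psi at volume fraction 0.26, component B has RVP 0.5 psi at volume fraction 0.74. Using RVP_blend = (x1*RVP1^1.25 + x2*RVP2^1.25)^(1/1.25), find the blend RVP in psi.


Chevron index: RVP_blend = (sum xi*RVPi^1.25)^(1/1.25)
RVP^1.25 terms: 0.26 * 8.4^1.25 + 0.74 * 0.5^1.25 = 4.02924
RVP_blend = 4.02924^(1/1.25) = 3.049

3.049 psi


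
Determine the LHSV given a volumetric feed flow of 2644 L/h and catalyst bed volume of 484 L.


LHSV = volumetric feed rate / catalyst volume
= 2644 L/h / 484 L
= 5.463 h^-1

5.463 h^-1


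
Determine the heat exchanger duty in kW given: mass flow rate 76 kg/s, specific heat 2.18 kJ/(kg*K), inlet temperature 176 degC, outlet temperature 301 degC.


Q = m_dot * cp * delta_T
delta_T = 301 - 176 = 125 K
Q = 76 * 2.18 * 125
= 165.68 * 125
= 20710 kW

20710 kW


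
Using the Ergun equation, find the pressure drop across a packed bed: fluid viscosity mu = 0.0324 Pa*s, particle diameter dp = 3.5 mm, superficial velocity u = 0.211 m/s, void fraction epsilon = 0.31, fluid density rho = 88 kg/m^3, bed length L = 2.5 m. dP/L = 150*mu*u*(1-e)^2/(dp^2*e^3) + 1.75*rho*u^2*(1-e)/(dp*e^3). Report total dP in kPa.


dp = 3.5 mm = 0.0035 m
Viscous term = 150*0.0324*0.211*(1-0.31)^2 / (0.0035^2*0.31^3) = 1337810
Inertial term = 1.75*88*0.211^2*(1-0.31) / (0.0035*0.31^3) = 45371.3
dP/L = 1337810 + 45371.3 = 1383180 Pa/m
dP = 1383180 * 2.5 / 1000 = 3458 kPa

3458 kPa


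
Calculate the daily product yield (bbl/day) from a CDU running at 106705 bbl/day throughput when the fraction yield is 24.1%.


Crude throughput = 106705 bbl/day
Fraction yield = 24.1%
yield = throughput * fraction / 100
yield = 106705 * 24.1 / 100 = 25715.905

25715.905 bbl/day


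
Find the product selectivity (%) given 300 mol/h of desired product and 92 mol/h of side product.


Selectivity = desired / (desired + undesired) * 100
Total products = 300 + 92 = 392 mol/h
S = 300 / 392 * 100
= 0.7653 * 100
= 76.53 %

76.53 %


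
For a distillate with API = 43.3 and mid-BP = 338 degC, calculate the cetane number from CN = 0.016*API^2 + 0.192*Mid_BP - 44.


CN = 0.016 * 43.3^2 + 0.192 * 338 - 44
CN = 29.99824 + 64.896 - 44 = 50.89424

50.89424


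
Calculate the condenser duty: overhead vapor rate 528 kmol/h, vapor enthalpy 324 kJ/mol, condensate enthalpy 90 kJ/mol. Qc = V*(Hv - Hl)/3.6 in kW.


Qc = 528 * (324 - 90) / 3.6 = 528 * 234 / 3.6 = 34320

34320 kW


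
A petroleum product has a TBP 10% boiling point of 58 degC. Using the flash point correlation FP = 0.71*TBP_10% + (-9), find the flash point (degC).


FP = 0.71 * 58 + (-9) = 32.18

32.18 degC
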